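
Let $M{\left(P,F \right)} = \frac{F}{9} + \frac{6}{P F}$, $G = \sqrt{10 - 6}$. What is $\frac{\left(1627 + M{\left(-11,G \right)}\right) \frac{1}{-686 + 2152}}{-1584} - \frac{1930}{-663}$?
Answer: $\frac{36965438833}{12701547144} \approx 2.9103$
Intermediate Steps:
$G = 2$ ($G = \sqrt{4} = 2$)
$M{\left(P,F \right)} = \frac{F}{9} + \frac{6}{F P}$ ($M{\left(P,F \right)} = F \frac{1}{9} + \frac{6}{F P} = \frac{F}{9} + 6 \frac{1}{F P} = \frac{F}{9} + \frac{6}{F P}$)
$\frac{\left(1627 + M{\left(-11,G \right)}\right) \frac{1}{-686 + 2152}}{-1584} - \frac{1930}{-663} = \frac{\left(1627 + \left(\frac{1}{9} \cdot 2 + \frac{6}{2 \left(-11\right)}\right)\right) \frac{1}{-686 + 2152}}{-1584} - \frac{1930}{-663} = \frac{1627 + \left(\frac{2}{9} + 6 \cdot \frac{1}{2} \left(- \frac{1}{11}\right)\right)}{1466} \left(- \frac{1}{1584}\right) - - \frac{1930}{663} = \left(1627 + \left(\frac{2}{9} - \frac{3}{11}\right)\right) \frac{1}{1466} \left(- \frac{1}{1584}\right) + \frac{1930}{663} = \left(1627 - \frac{5}{99}\right) \frac{1}{1466} \left(- \frac{1}{1584}\right) + \frac{1930}{663} = \frac{161068}{99} \cdot \frac{1}{1466} \left(- \frac{1}{1584}\right) + \frac{1930}{663} = \frac{80534}{72567} \left(- \frac{1}{1584}\right) + \frac{1930}{663} = - \frac{40267}{57473064} + \frac{1930}{663} = \frac{36965438833}{12701547144}$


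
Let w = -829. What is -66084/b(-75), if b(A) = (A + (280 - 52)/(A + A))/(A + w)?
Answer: -1493498400/1913 ≈ -7.8071e+5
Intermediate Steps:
b(A) = (A + 114/A)/(-829 + A) (b(A) = (A + (280 - 52)/(A + A))/(A - 829) = (A + 228/((2*A)))/(-829 + A) = (A + 228*(1/(2*A)))/(-829 + A) = (A + 114/A)/(-829 + A))
-66084/b(-75) = -66084*(-75*(-829 - 75)/(114 + (-75)²)) = -66084*67800/(114 + 5625) = -66084/((-1/75*(-1/904)*5739)) = -66084/1913/22600 = -66084*22600/1913 = -1493498400/1913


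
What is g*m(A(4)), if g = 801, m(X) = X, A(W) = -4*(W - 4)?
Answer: 0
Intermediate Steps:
A(W) = 16 - 4*W (A(W) = -4*(-4 + W) = 16 - 4*W)
g*m(A(4)) = 801*(16 - 4*4) = 801*(16 - 16) = 801*0 = 0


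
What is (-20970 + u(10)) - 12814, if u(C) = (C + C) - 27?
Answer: -33791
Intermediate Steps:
u(C) = -27 + 2*C (u(C) = 2*C - 27 = -27 + 2*C)
(-20970 + u(10)) - 12814 = (-20970 + (-27 + 2*10)) - 12814 = (-20970 + (-27 + 20)) - 12814 = (-20970 - 7) - 12814 = -20977 - 12814 = -33791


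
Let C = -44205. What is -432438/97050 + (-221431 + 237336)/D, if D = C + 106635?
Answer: -848450803/201961050 ≈ -4.2011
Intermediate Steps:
D = 62430 (D = -44205 + 106635 = 62430)
-432438/97050 + (-221431 + 237336)/D = -432438/97050 + (-221431 + 237336)/62430 = -432438*1/97050 + 15905*(1/62430) = -72073/16175 + 3181/12486 = -848450803/201961050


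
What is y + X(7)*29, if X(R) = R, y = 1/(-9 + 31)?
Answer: 4467/22 ≈ 203.05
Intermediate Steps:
y = 1/22 ≈ 0.045455
y + X(7)*29 = 1/22 + 7*29 = 1/22 + 203 = 4467/22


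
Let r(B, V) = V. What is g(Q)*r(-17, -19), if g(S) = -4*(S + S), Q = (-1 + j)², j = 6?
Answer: 3800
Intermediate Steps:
Q = 25 (Q = (-1 + 6)² = 5² = 25)
g(S) = -8*S
g(Q)*r(-17, -19) = -8*25*(-19) = -200*(-19) = 3800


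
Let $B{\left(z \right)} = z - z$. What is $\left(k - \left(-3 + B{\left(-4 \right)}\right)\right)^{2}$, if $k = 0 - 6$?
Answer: $9$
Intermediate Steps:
$k = -6$ ($k = 0 - 6 = -6$)
$B{\left(z \right)} = 0$
$\left(k - \left(-3 + B{\left(-4 \right)}\right)\right)^{2} = \left(-6 + \left(3 - 0\right)\right)^{2} = \left(-6 + \left(3 + 0\right)\right)^{2} = \left(-6 + 3\right)^{2} = \left(-3\right)^{2} = 9$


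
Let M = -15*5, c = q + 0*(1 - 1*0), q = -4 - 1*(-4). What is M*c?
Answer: 0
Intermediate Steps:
q = 0 (q = -4 + 4 = 0)
c = 0 (c = 0 + 0*(1 - 1*0) = 0 + 0*(1 + 0) = 0 + 0*1 = 0 + 0 = 0)
M = -75
M*c = -75*0 = 0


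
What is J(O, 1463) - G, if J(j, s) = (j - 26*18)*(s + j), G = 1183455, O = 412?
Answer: -1288455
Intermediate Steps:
J(j, s) = (-468 + j)*(j + s) (J(j, s) = (j - 468)*(j + s) = (-468 + j)*(j + s))
J(O, 1463) - G = (412² - 468*412 - 468*1463 + 412*1463) - 1*1183455 = (169744 - 192816 - 684684 + 602756) - 1183455 = -105000 - 1183455 = -1288455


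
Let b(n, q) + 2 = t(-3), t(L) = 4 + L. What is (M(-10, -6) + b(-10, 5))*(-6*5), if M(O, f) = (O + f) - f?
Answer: 330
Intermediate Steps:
M(O, f) = O
b(n, q) = -1 (b(n, q) = -2 + (4 - 3) = -2 + 1 = -1)
(M(-10, -6) + b(-10, 5))*(-6*5) = (-10 - 1)*(-6*5) = -11*(-30) = 330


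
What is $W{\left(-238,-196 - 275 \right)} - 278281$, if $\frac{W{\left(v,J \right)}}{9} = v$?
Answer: $-280423$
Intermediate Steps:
$W{\left(v,J \right)} = 9 v$
$W{\left(-238,-196 - 275 \right)} - 278281 = 9 \left(-238\right) - 278281 = -2142 - 278281 = -280423$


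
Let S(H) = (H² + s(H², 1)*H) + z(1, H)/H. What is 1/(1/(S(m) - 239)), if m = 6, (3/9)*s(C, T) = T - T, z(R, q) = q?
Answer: -202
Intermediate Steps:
s(C, T) = 0 (s(C, T) = 3*(T - T) = 3*0 = 0)
S(H) = 1 + H² (S(H) = (H² + 0*H) + H/H = (H² + 0) + 1 = H² + 1 = 1 + H²)
1/(1/(S(m) - 239)) = 1/(1/((1 + 6²) - 239)) = 1/(1/((1 + 36) - 239)) = 1/(1/(37 - 239)) = 1/(1/(-202)) = 1/(-1/202) = -202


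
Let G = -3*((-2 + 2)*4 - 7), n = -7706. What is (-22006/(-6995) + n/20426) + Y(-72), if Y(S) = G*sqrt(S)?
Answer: 197795543/71439935 + 126*I*sqrt(2) ≈ 2.7687 + 178.19*I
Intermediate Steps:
G = 21 (G = -3*(0*4 - 7) = -3*(0 - 7) = -3*(-7) = 21)
Y(S) = 21*sqrt(S)
(-22006/(-6995) + n/20426) + Y(-72) = (-22006/(-6995) - 7706/20426) + 21*sqrt(-72) = (-22006*(-1/6995) - 7706*1/20426) + 21*(6*I*sqrt(2)) = (22006/6995 - 3853/10213) + 126*I*sqrt(2) = 197795543/71439935 + 126*I*sqrt(2)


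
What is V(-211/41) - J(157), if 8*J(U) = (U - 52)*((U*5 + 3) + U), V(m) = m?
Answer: -4069913/328 ≈ -12408.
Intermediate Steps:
J(U) = (-52 + U)*(3 + 6*U)/8 (J(U) = ((U - 52)*((U*5 + 3) + U))/8 = ((-52 + U)*((5*U + 3) + U))/8 = ((-52 + U)*((3 + 5*U) + U))/8 = ((-52 + U)*(3 + 6*U))/8 = (-52 + U)*(3 + 6*U)/8)
V(-211/41) - J(157) = -211/41 - (-39/2 - 309/8*157 + (¾)*157²) = -211*1/41 - (-39/2 - 48513/8 + (¾)*24649) = -211/41 - (-39/2 - 48513/8 + 73947/4) = -211/41 - 1*99225/8 = -211/41 - 99225/8 = -4069913/328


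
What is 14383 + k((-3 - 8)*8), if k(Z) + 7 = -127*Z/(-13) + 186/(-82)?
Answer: 7202983/533 ≈ 13514.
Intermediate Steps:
k(Z) = -380/41 + 127*Z/13 (k(Z) = -7 + (-127*Z/(-13) + 186/(-82)) = -7 + (-127*Z*(-1/13) + 186*(-1/82)) = -7 + (127*Z/13 - 93/41) = -7 + (-93/41 + 127*Z/13) = -380/41 + 127*Z/13)
14383 + k((-3 - 8)*8) = 14383 + (-380/41 + 127*((-3 - 8)*8)/13) = 14383 + (-380/41 + 127*(-11*8)/13) = 14383 + (-380/41 + (127/13)*(-88)) = 14383 + (-380/41 - 11176/13) = 14383 - 463156/533 = 7202983/533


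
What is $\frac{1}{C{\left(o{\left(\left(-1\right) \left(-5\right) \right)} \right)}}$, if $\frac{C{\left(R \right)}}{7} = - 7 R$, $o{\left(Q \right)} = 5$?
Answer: $- \frac{1}{245} \approx -0.0040816$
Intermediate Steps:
$C{\left(R \right)} = - 49 R$ ($C{\left(R \right)} = 7 \left(- 7 R\right) = - 49 R$)
$\frac{1}{C{\left(o{\left(\left(-1\right) \left(-5\right) \right)} \right)}} = \frac{1}{\left(-49\right) 5} = \frac{1}{-245} = - \frac{1}{245}$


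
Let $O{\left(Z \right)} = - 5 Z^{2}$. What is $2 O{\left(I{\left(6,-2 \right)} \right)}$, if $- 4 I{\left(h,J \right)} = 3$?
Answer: $- \frac{45}{8} \approx -5.625$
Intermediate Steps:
$I{\left(h,J \right)} = - \frac{3}{4}$ ($I{\left(h,J \right)} = \left(- \frac{1}{4}\right) 3 = - \frac{3}{4}$)
$2 O{\left(I{\left(6,-2 \right)} \right)} = 2 \left(- 5 \left(- \frac{3}{4}\right)^{2}\right) = 2 \left(\left(-5\right) \frac{9}{16}\right) = 2 \left(- \frac{45}{16}\right) = - \frac{45}{8}$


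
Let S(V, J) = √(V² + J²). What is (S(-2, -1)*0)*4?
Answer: 0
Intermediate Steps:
S(V, J) = √(J² + V²)
(S(-2, -1)*0)*4 = (√((-1)² + (-2)²)*0)*4 = (√(1 + 4)*0)*4 = (√5*0)*4 = 0*4 = 0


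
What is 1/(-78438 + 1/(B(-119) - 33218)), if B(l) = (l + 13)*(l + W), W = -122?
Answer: -7672/601776337 ≈ -1.2749e-5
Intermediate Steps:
B(l) = (-122 + l)*(13 + l) (B(l) = (l + 13)*(l - 122) = (13 + l)*(-122 + l) = (-122 + l)*(13 + l))
1/(-78438 + 1/(B(-119) - 33218)) = 1/(-78438 + 1/((-1586 + (-119)² - 109*(-119)) - 33218)) = 1/(-78438 + 1/((-1586 + 14161 + 12971) - 33218)) = 1/(-78438 + 1/(25546 - 33218)) = 1/(-78438 + 1/(-7672)) = 1/(-78438 - 1/7672) = 1/(-601776337/7672) = -7672/601776337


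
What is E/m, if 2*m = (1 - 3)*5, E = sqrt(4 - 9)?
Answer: -I*sqrt(5)/5 ≈ -0.44721*I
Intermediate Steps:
E = I*sqrt(5) (E = sqrt(-5) = I*sqrt(5) ≈ 2.2361*I)
m = -5 (m = ((1 - 3)*5)/2 = (-2*5)/2 = (1/2)*(-10) = -5)
E/m = (I*sqrt(5))/(-5) = (I*sqrt(5))*(-1/5) = -I*sqrt(5)/5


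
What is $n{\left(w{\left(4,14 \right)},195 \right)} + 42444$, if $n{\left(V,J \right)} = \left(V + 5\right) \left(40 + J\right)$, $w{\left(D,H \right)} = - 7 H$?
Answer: $20589$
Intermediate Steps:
$n{\left(V,J \right)} = \left(5 + V\right) \left(40 + J\right)$
$n{\left(w{\left(4,14 \right)},195 \right)} + 42444 = \left(200 + 5 \cdot 195 + 40 \left(\left(-7\right) 14\right) + 195 \left(\left(-7\right) 14\right)\right) + 42444 = \left(200 + 975 + 40 \left(-98\right) + 195 \left(-98\right)\right) + 42444 = \left(200 + 975 - 3920 - 19110\right) + 42444 = -21855 + 42444 = 20589$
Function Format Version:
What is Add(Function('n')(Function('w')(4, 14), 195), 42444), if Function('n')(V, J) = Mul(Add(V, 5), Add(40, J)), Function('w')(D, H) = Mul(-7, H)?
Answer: 20589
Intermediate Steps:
Function('n')(V, J) = Mul(Add(5, V), Add(40, J))
Add(Function('n')(Function('w')(4, 14), 195), 42444) = Add(Add(200, Mul(5, 195), Mul(40, Mul(-7, 14)), Mul(195, Mul(-7, 14))), 42444) = Add(Add(200, 975, Mul(40, -98), Mul(195, -98)), 42444) = Add(Add(200, 975, -3920, -19110), 42444) = Add(-21855, 42444) = 20589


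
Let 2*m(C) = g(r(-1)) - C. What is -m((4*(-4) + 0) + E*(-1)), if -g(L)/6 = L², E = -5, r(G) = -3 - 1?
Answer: 85/2 ≈ 42.500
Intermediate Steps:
r(G) = -4
g(L) = -6*L²
m(C) = -48 - C/2 (m(C) = (-6*(-4)² - C)/2 = (-6*16 - C)/2 = (-96 - C)/2 = -48 - C/2)
-m((4*(-4) + 0) + E*(-1)) = -(-48 - ((4*(-4) + 0) - 5*(-1))/2) = -(-48 - ((-16 + 0) + 5)/2) = -(-48 - (-16 + 5)/2) = -(-48 - ½*(-11)) = -(-48 + 11/2) = -1*(-85/2) = 85/2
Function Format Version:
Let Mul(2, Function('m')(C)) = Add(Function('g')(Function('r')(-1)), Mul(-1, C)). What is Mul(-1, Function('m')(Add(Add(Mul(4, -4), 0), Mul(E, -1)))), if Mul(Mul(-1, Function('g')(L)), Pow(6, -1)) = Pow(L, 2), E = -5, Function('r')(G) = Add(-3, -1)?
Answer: Rational(85, 2) ≈ 42.500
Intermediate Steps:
Function('r')(G) = -4
Function('g')(L) = Mul(-6, Pow(L, 2))
Function('m')(C) = Add(-48, Mul(Rational(-1, 2), C)) (Function('m')(C) = Mul(Rational(1, 2), Add(Mul(-6, Pow(-4, 2)), Mul(-1, C))) = Mul(Rational(1, 2), Add(Mul(-6, 16), Mul(-1, C))) = Mul(Rational(1, 2), Add(-96, Mul(-1, C))) = Add(-48, Mul(Rational(-1, 2), C)))
Mul(-1, Function('m')(Add(Add(Mul(4, -4), 0), Mul(E, -1)))) = Mul(-1, Add(-48, Mul(Rational(-1, 2), Add(Add(Mul(4, -4), 0), Mul(-5, -1))))) = Mul(-1, Add(-48, Mul(Rational(-1, 2), Add(Add(-16, 0), 5)))) = Mul(-1, Add(-48, Mul(Rational(-1, 2), Add(-16, 5)))) = Mul(-1, Add(-48, Mul(Rational(-1, 2), -11))) = Mul(-1, Add(-48, Rational(11, 2))) = Mul(-1, Rational(-85, 2)) = Rational(85, 2)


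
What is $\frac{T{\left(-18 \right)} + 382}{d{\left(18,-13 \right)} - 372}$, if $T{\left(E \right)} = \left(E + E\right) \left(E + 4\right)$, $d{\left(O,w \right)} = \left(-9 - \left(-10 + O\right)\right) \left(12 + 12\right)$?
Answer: $- \frac{443}{390} \approx -1.1359$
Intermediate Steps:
$d{\left(O,w \right)} = 24 - 24 O$ ($d{\left(O,w \right)} = \left(1 - O\right) 24 = 24 - 24 O$)
$T{\left(E \right)} = 2 E \left(4 + E\right)$
$\frac{T{\left(-18 \right)} + 382}{d{\left(18,-13 \right)} - 372} = \frac{2 \left(-18\right) \left(4 - 18\right) + 382}{\left(24 - 432\right) - 372} = \frac{2 \left(-18\right) \left(-14\right) + 382}{\left(24 - 432\right) - 372} = \frac{504 + 382}{-408 - 372} = \frac{886}{-780} = 886 \left(- \frac{1}{780}\right) = - \frac{443}{390}$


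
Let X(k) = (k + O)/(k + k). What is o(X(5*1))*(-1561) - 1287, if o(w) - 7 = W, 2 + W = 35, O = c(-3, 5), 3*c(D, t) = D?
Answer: -63727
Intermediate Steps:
c(D, t) = D/3
O = -1 (O = (1/3)*(-3) = -1)
W = 33 (W = -2 + 35 = 33)
X(k) = (-1 + k)/(2*k) (X(k) = (k - 1)/(k + k) = (-1 + k)/((2*k)) = (-1 + k)*(1/(2*k)) = (-1 + k)/(2*k))
o(w) = 40 (o(w) = 7 + 33 = 40)
o(X(5*1))*(-1561) - 1287 = 40*(-1561) - 1287 = -62440 - 1287 = -63727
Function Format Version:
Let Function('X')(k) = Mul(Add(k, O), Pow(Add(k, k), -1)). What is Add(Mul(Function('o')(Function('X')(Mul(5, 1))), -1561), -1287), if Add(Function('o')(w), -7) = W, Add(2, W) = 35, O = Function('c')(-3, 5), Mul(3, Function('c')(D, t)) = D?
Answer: -63727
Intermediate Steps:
Function('c')(D, t) = Mul(Rational(1, 3), D)
O = -1 (O = Mul(Rational(1, 3), -3) = -1)
W = 33 (W = Add(-2, 35) = 33)
Function('X')(k) = Mul(Rational(1, 2), Pow(k, -1), Add(-1, k)) (Function('X')(k) = Mul(Add(k, -1), Pow(Add(k, k), -1)) = Mul(Add(-1, k), Pow(Mul(2, k), -1)) = Mul(Add(-1, k), Mul(Rational(1, 2), Pow(k, -1))) = Mul(Rational(1, 2), Pow(k, -1), Add(-1, k)))
Function('o')(w) = 40 (Function('o')(w) = Add(7, 33) = 40)
Add(Mul(Function('o')(Function('X')(Mul(5, 1))), -1561), -1287) = Add(Mul(40, -1561), -1287) = Add(-62440, -1287) = -63727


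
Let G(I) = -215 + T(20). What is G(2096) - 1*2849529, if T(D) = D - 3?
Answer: -2849727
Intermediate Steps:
T(D) = -3 + D
G(I) = -198 (G(I) = -215 + (-3 + 20) = -215 + 17 = -198)
G(2096) - 1*2849529 = -198 - 1*2849529 = -198 - 2849529 = -2849727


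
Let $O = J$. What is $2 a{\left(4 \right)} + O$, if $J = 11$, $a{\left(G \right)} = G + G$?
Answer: $27$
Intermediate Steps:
$a{\left(G \right)} = 2 G$
$O = 11$
$2 a{\left(4 \right)} + O = 2 \cdot 2 \cdot 4 + 11 = 2 \cdot 8 + 11 = 16 + 11 = 27$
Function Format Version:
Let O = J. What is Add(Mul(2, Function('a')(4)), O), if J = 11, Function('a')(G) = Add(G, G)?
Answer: 27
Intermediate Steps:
Function('a')(G) = Mul(2, G)
O = 11
Add(Mul(2, Function('a')(4)), O) = Add(Mul(2, Mul(2, 4)), 11) = Add(Mul(2, 8), 11) = Add(16, 11) = 27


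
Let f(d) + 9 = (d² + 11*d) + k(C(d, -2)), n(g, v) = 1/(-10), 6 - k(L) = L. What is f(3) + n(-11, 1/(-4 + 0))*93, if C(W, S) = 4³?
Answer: -343/10 ≈ -34.300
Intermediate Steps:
C(W, S) = 64
k(L) = 6 - L
n(g, v) = -⅒
f(d) = -67 + d² + 11*d (f(d) = -9 + ((d² + 11*d) + (6 - 1*64)) = -9 + ((d² + 11*d) + (6 - 64)) = -9 + ((d² + 11*d) - 58) = -9 + (-58 + d² + 11*d) = -67 + d² + 11*d)
f(3) + n(-11, 1/(-4 + 0))*93 = (-67 + 3² + 11*3) - ⅒*93 = (-67 + 9 + 33) - 93/10 = -25 - 93/10 = -343/10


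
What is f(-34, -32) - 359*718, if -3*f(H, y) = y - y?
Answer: -257762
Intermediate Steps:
f(H, y) = 0 (f(H, y) = -(y - y)/3 = -⅓*0 = 0)
f(-34, -32) - 359*718 = 0 - 359*718 = 0 - 257762 = -257762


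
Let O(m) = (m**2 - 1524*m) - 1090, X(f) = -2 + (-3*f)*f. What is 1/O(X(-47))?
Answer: 1/54045147 ≈ 1.8503e-8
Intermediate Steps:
X(f) = -2 - 3*f**2
O(m) = -1090 + m**2 - 1524*m
1/O(X(-47)) = 1/(-1090 + (-2 - 3*(-47)**2)**2 - 1524*(-2 - 3*(-47)**2)) = 1/(-1090 + (-2 - 3*2209)**2 - 1524*(-2 - 3*2209)) = 1/(-1090 + (-2 - 6627)**2 - 1524*(-2 - 6627)) = 1/(-1090 + (-6629)**2 - 1524*(-6629)) = 1/(-1090 + 43943641 + 10102596) = 1/54045147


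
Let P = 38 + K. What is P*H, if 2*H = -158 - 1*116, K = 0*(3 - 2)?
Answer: -5206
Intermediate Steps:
K = 0 (K = 0*1 = 0)
H = -137 (H = (-158 - 1*116)/2 = (-158 - 116)/2 = (1/2)*(-274) = -137)
P = 38 (P = 38 + 0 = 38)
P*H = 38*(-137) = -5206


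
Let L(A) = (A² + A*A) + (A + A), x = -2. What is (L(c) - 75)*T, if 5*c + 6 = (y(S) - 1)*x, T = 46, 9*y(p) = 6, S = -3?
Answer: -774778/225 ≈ -3443.5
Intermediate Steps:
y(p) = ⅔ (y(p) = (⅑)*6 = ⅔)
c = -16/15 (c = -6/5 + ((⅔ - 1)*(-2))/5 = -6/5 + (-⅓*(-2))/5 = -6/5 + (⅕)*(⅔) = -6/5 + 2/15 = -16/15 ≈ -1.0667)
L(A) = 2*A + 2*A² (L(A) = (A² + A²) + 2*A = 2*A² + 2*A = 2*A + 2*A²)
(L(c) - 75)*T = (2*(-16/15)*(1 - 16/15) - 75)*46 = (2*(-16/15)*(-1/15) - 75)*46 = (32/225 - 75)*46 = -16843/225*46 = -774778/225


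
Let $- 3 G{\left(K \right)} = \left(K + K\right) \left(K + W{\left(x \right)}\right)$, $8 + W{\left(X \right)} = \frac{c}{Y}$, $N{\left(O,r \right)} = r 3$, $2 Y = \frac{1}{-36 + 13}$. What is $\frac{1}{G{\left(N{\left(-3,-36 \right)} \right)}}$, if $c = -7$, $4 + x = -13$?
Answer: $\frac{1}{14832} \approx 6.7422 \cdot 10^{-5}$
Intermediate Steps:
$x = -17$ ($x = -4 - 13 = -17$)
$Y = - \frac{1}{46}$ ($Y = \frac{1}{2 \left(-36 + 13\right)} = \frac{1}{2 \left(-23\right)} = \frac{1}{2} \left(- \frac{1}{23}\right) = - \frac{1}{46} \approx -0.021739$)
$N{\left(O,r \right)} = 3 r$
$W{\left(X \right)} = 314$ ($W{\left(X \right)} = -8 - \frac{7}{- \frac{1}{46}} = -8 - -322 = -8 + 322 = 314$)
$G{\left(K \right)} = - \frac{2 K \left(314 + K\right)}{3}$ ($G{\left(K \right)} = - \frac{\left(K + K\right) \left(K + 314\right)}{3} = - \frac{2 K \left(314 + K\right)}{3}$)
$\frac{1}{G{\left(N{\left(-3,-36 \right)} \right)}} = \frac{1}{\left(- \frac{2}{3}\right) 3 \left(-36\right) \left(314 + 3 \left(-36\right)\right)} = \frac{1}{\left(- \frac{2}{3}\right) \left(-108\right) \left(314 - 108\right)} = \frac{1}{\left(- \frac{2}{3}\right) \left(-108\right) 206} = \frac{1}{14832}$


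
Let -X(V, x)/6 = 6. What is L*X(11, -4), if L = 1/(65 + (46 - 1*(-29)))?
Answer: -9/35 ≈ -0.25714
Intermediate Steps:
X(V, x) = -36 (X(V, x) = -6*6 = -36)
L = 1/140 (L = 1/(65 + (46 + 29)) = 1/(65 + 75) = 1/140 ≈ 0.0071429)
L*X(11, -4) = (1/140)*(-36) = -9/35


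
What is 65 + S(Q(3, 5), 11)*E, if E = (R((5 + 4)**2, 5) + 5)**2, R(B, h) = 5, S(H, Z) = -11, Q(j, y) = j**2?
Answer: -1035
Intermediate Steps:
E = 100 (E = (5 + 5)**2 = 10**2 = 100)
65 + S(Q(3, 5), 11)*E = 65 - 11*100 = 65 - 1100 = -1035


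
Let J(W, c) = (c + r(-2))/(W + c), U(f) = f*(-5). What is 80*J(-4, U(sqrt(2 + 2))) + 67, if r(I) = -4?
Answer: 147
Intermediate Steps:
U(f) = -5*f
J(W, c) = (-4 + c)/(W + c) (J(W, c) = (c - 4)/(W + c) = (-4 + c)/(W + c))
80*J(-4, U(sqrt(2 + 2))) + 67 = 80*((-4 - 5*sqrt(2 + 2))/(-4 - 5*sqrt(2 + 2))) + 67 = 80*((-4 - 5*sqrt(4))/(-4 - 5*sqrt(4))) + 67 = 80*((-4 - 5*2)/(-4 - 5*2)) + 67 = 80*((-4 - 10)/(-4 - 10)) + 67 = 80*(-14/(-14)) + 67 = 80*(-1/14*(-14)) + 67 = 80*1 + 67 = 80 + 67 = 147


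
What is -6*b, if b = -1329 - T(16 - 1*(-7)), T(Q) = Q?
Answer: 8112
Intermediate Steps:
b = -1352 (b = -1329 - (16 - 1*(-7)) = -1329 - (16 + 7) = -1329 - 1*23 = -1329 - 23 = -1352)
-6*b = -6*(-1352) = 8112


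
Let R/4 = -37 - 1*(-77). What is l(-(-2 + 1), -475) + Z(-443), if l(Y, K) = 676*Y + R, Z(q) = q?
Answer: 393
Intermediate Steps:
R = 160 (R = 4*(-37 - 1*(-77)) = 4*(-37 + 77) = 4*40 = 160)
l(Y, K) = 160 + 676*Y (l(Y, K) = 676*Y + 160 = 160 + 676*Y)
l(-(-2 + 1), -475) + Z(-443) = (160 + 676*(-(-2 + 1))) - 443 = (160 + 676*(-1*(-1))) - 443 = (160 + 676*1) - 443 = (160 + 676) - 443 = 836 - 443 = 393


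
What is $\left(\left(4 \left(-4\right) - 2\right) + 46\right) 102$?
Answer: $2856$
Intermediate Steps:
$\left(\left(4 \left(-4\right) - 2\right) + 46\right) 102 = \left(\left(-16 - 2\right) + 46\right) 102 = \left(-18 + 46\right) 102 = 28 \cdot 102 = 2856$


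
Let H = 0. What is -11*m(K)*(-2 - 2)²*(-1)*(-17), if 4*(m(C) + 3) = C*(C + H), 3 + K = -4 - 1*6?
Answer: -117436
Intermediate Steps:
K = -13 (K = -3 + (-4 - 1*6) = -3 + (-4 - 6) = -3 - 10 = -13)
m(C) = -3 + C²/4 (m(C) = -3 + (C*(C + 0))/4 = -3 + (C*C)/4 = -3 + C²/4)
-11*m(K)*(-2 - 2)²*(-1)*(-17) = -11*(-3 + (¼)*(-13)²)*(-2 - 2)²*(-1)*(-17) = -11*(-3 + (¼)*169)*(-4)²*(-1)*(-17) = -11*(-3 + 169/4)*16*(-1)*(-17) = -11*(157/4)*16*(-1)*(-17) = -6908*(-1)*(-17) = -11*(-628)*(-17) = 6908*(-17) = -117436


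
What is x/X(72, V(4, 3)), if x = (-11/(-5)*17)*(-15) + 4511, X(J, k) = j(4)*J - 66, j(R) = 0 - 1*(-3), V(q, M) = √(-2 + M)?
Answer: 79/3 ≈ 26.333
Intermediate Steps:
j(R) = 3 (j(R) = 0 + 3 = 3)
X(J, k) = -66 + 3*J (X(J, k) = 3*J - 66 = -66 + 3*J)
x = 3950 (x = (-11*(-⅕)*17)*(-15) + 4511 = ((11/5)*17)*(-15) + 4511 = (187/5)*(-15) + 4511 = -561 + 4511 = 3950)
x/X(72, V(4, 3)) = 3950/(-66 + 3*72) = 3950/(-66 + 216) = 3950/150 = 3950*(1/150) = 79/3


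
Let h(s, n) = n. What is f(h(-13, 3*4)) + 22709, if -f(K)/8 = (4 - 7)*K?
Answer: 22997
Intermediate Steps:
f(K) = 24*K (f(K) = -8*(4 - 7)*K = -(-24)*K = 24*K)
f(h(-13, 3*4)) + 22709 = 24*(3*4) + 22709 = 24*12 + 22709 = 288 + 22709 = 22997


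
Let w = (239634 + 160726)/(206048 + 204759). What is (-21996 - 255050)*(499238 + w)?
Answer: -56819603902811596/410807 ≈ -1.3831e+11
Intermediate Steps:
w = 400360/410807 ≈ 0.97457
(-21996 - 255050)*(499238 + w) = (-21996 - 255050)*(499238 + 400360/410807) = -277046*205090865426/410807 = -56819603902811596/410807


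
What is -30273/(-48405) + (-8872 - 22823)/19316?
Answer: -316481069/311663660 ≈ -1.0155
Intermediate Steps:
-30273/(-48405) + (-8872 - 22823)/19316 = -30273*(-1/48405) - 31695*1/19316 = 10091/16135 - 31695/19316 = -316481069/311663660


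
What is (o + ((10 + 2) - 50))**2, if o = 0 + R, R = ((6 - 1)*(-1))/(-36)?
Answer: 1857769/1296 ≈ 1433.5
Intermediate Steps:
R = 5/36 (R = (5*(-1))*(-1/36) = -5*(-1/36) = 5/36 ≈ 0.13889)
o = 5/36 (o = 0 + 5/36 = 5/36 ≈ 0.13889)
(o + ((10 + 2) - 50))**2 = (5/36 + ((10 + 2) - 50))**2 = (5/36 + (12 - 50))**2 = (5/36 - 38)**2 = (-1363/36)**2 = 1857769/1296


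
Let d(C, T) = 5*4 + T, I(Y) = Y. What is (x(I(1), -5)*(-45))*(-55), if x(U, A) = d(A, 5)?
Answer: 61875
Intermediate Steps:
d(C, T) = 20 + T
x(U, A) = 25 (x(U, A) = 20 + 5 = 25)
(x(I(1), -5)*(-45))*(-55) = (25*(-45))*(-55) = -1125*(-55) = 61875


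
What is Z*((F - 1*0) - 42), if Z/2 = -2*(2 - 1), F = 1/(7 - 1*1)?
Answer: 502/3 ≈ 167.33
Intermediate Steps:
F = ⅙ (F = 1/(7 - 1) = 1/6 = ⅙ ≈ 0.16667)
Z = -4 (Z = 2*(-2*(2 - 1)) = 2*(-2*1) = 2*(-2) = -4)
Z*((F - 1*0) - 42) = -4*((⅙ - 1*0) - 42) = -4*((⅙ + 0) - 42) = -4*(⅙ - 42) = -4*(-251/6) = 502/3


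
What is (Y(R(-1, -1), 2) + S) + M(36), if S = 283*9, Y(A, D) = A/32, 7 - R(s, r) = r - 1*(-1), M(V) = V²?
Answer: 122983/32 ≈ 3843.2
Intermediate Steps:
R(s, r) = 6 - r (R(s, r) = 7 - (r - 1*(-1)) = 7 - (r + 1) = 7 - (1 + r) = 7 + (-1 - r) = 6 - r)
Y(A, D) = A/32 (Y(A, D) = A*(1/32) = A/32)
S = 2547
(Y(R(-1, -1), 2) + S) + M(36) = ((6 - 1*(-1))/32 + 2547) + 36² = ((6 + 1)/32 + 2547) + 1296 = ((1/32)*7 + 2547) + 1296 = (7/32 + 2547) + 1296 = 81511/32 + 1296 = 122983/32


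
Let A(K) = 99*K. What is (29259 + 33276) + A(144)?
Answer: 76791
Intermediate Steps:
(29259 + 33276) + A(144) = (29259 + 33276) + 99*144 = 62535 + 14256 = 76791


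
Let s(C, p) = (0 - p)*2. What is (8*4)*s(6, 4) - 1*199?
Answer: -455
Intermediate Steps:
s(C, p) = -2*p (s(C, p) = -p*2 = -2*p)
(8*4)*s(6, 4) - 1*199 = (8*4)*(-2*4) - 1*199 = 32*(-8) - 199 = -256 - 199 = -455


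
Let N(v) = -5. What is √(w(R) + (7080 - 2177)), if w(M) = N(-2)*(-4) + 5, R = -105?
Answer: 8*√77 ≈ 70.200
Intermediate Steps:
w(M) = 25 (w(M) = -5*(-4) + 5 = 20 + 5 = 25)
√(w(R) + (7080 - 2177)) = √(25 + (7080 - 2177)) = √(25 + 4903) = √4928 = 8*√77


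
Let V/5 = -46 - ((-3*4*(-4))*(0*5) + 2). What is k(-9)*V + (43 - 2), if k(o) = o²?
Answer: -19399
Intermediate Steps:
V = -240 (V = 5*(-46 - ((-3*4*(-4))*(0*5) + 2)) = 5*(-46 - (-12*(-4)*0 + 2)) = 5*(-46 - (48*0 + 2)) = 5*(-46 - (0 + 2)) = 5*(-46 - 1*2) = 5*(-46 - 2) = 5*(-48) = -240)
k(-9)*V + (43 - 2) = (-9)²*(-240) + (43 - 2) = 81*(-240) + 41 = -19440 + 41 = -19399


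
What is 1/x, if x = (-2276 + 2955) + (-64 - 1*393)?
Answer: 1/222 ≈ 0.0045045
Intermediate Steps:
x = 222 (x = 679 + (-64 - 393) = 679 - 457 = 222)
1/x = 1/222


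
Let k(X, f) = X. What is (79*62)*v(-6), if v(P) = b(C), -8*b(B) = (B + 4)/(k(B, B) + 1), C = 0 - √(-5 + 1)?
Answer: -4898/5 - 7347*I/10 ≈ -979.6 - 734.7*I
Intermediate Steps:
C = -2*I (C = 0 - √(-4) = 0 - 2*I = -2*I ≈ -2.0*I)
b(B) = -(4 + B)/(8*(1 + B)) (b(B) = -(B + 4)/(8*(B + 1)) = -(4 + B)/(8*(1 + B)))
v(P) = (1 + 2*I)*(-4 + 2*I)/40 (v(P) = (-4 - (-2)*I)/(8*(1 - 2*I)) = ((1 + 2*I)/5)*(-4 + 2*I)/8 = (1 + 2*I)*(-4 + 2*I)/40)
(79*62)*v(-6) = (79*62)*(-⅕ - 3*I/20) = 4898*(-⅕ - 3*I/20) = -4898/5 - 7347*I/10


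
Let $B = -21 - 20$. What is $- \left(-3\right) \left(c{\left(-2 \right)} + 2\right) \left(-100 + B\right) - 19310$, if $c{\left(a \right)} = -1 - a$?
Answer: $-20579$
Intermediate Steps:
$B = -41$
$- \left(-3\right) \left(c{\left(-2 \right)} + 2\right) \left(-100 + B\right) - 19310 = - \left(-3\right) \left(\left(-1 - -2\right) + 2\right) \left(-100 - 41\right) - 19310 = - \left(-3\right) \left(\left(-1 + 2\right) + 2\right) \left(-141\right) - 19310 = - \left(-3\right) \left(1 + 2\right) \left(-141\right) - 19310 = - \left(-3\right) 3 \left(-141\right) - 19310 = \left(-1\right) \left(-9\right) \left(-141\right) - 19310 = 9 \left(-141\right) - 19310 = -1269 - 19310 = -20579$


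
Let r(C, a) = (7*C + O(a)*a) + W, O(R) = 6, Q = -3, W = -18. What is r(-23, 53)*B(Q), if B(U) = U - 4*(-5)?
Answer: 2363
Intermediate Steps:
B(U) = 20 + U (B(U) = U + 20 = 20 + U)
r(C, a) = -18 + 6*a + 7*C (r(C, a) = (7*C + 6*a) - 18 = (6*a + 7*C) - 18 = -18 + 6*a + 7*C)
r(-23, 53)*B(Q) = (-18 + 6*53 + 7*(-23))*(20 - 3) = (-18 + 318 - 161)*17 = 139*17 = 2363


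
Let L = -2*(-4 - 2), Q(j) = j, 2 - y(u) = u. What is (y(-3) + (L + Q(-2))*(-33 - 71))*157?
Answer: -162495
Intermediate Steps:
y(u) = 2 - u
L = 12 (L = -2*(-6) = 12)
(y(-3) + (L + Q(-2))*(-33 - 71))*157 = ((2 - 1*(-3)) + (12 - 2)*(-33 - 71))*157 = ((2 + 3) + 10*(-104))*157 = (5 - 1040)*157 = -1035*157 = -162495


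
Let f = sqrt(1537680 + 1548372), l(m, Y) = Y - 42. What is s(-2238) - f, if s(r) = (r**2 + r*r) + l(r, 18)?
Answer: 10017264 - 2*sqrt(771513) ≈ 1.0016e+7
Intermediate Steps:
l(m, Y) = -42 + Y
f = 2*sqrt(771513) (f = sqrt(3086052) = 2*sqrt(771513) ≈ 1756.7)
s(r) = -24 + 2*r**2 (s(r) = (r**2 + r*r) + (-42 + 18) = (r**2 + r**2) - 24 = 2*r**2 - 24 = -24 + 2*r**2)
s(-2238) - f = (-24 + 2*(-2238)**2) - 2*sqrt(771513) = (-24 + 2*5008644) - 2*sqrt(771513) = (-24 + 10017288) - 2*sqrt(771513) = 10017264 - 2*sqrt(771513)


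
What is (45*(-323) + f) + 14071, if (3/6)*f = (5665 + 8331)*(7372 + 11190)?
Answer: 519587040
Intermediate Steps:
f = 519587504 (f = 2*((5665 + 8331)*(7372 + 11190)) = 2*(13996*18562) = 2*259793752 = 519587504)
(45*(-323) + f) + 14071 = (45*(-323) + 519587504) + 14071 = (-14535 + 519587504) + 14071 = 519572969 + 14071 = 519587040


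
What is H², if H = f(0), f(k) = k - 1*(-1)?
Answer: 1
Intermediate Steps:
f(k) = 1 + k (f(k) = k + 1 = 1 + k)
H = 1 (H = 1 + 0 = 1)
H² = 1² = 1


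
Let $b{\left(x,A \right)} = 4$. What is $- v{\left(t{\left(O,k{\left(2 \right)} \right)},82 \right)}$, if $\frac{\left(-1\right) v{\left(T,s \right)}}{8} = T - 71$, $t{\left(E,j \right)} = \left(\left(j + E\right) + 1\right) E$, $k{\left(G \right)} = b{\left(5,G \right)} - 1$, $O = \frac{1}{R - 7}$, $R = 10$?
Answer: $- \frac{5008}{9} \approx -556.44$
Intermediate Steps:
$O = \frac{1}{3}$ ($O = \frac{1}{10 - 7} = \frac{1}{3} \approx 0.33333$)
$k{\left(G \right)} = 3$ ($k{\left(G \right)} = 4 - 1 = 3$)
$t{\left(E,j \right)} = E \left(1 + E + j\right)$ ($t{\left(E,j \right)} = \left(\left(E + j\right) + 1\right) E = \left(1 + E + j\right) E = E \left(1 + E + j\right)$)
$v{\left(T,s \right)} = 568 - 8 T$ ($v{\left(T,s \right)} = - 8 \left(T - 71\right) = - 8 \left(-71 + T\right) = 568 - 8 T$)
$- v{\left(t{\left(O,k{\left(2 \right)} \right)},82 \right)} = - (568 - 8 \frac{1 + \frac{1}{3} + 3}{3}) = - (568 - 8 \cdot \frac{1}{3} \cdot \frac{13}{3}) = - (568 - \frac{104}{9}) = \left(-1\right) \frac{5008}{9} = - \frac{5008}{9}$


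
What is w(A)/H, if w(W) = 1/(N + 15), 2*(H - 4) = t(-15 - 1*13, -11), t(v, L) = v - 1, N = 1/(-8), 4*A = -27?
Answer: -16/2499 ≈ -0.0064026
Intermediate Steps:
A = -27/4 (A = (1/4)*(-27) = -27/4 ≈ -6.7500)
N = -1/8 ≈ -0.12500
t(v, L) = -1 + v
H = -21/2 (H = 4 + (-1 + (-15 - 1*13))/2 = 4 + (-1 + (-15 - 13))/2 = 4 + (-1 - 28)/2 = 4 + (1/2)*(-29) = 4 - 29/2 = -21/2 ≈ -10.500)
w(W) = 8/119 (w(W) = 1/(-1/8 + 15) = 1/(119/8) = 8/119)
w(A)/H = 8/(119*(-21/2)) = (8/119)*(-2/21) = -16/2499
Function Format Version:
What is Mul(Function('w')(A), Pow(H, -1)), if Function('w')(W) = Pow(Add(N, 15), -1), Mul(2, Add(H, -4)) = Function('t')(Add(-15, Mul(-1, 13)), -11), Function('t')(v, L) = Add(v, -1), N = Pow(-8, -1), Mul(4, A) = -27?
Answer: Rational(-16, 2499) ≈ -0.0064026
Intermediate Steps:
A = Rational(-27, 4) (A = Mul(Rational(1, 4), -27) = Rational(-27, 4) ≈ -6.7500)
N = Rational(-1, 8) ≈ -0.12500
Function('t')(v, L) = Add(-1, v)
H = Rational(-21, 2) (H = Add(4, Mul(Rational(1, 2), Add(-1, Add(-15, Mul(-1, 13))))) = Add(4, Mul(Rational(1, 2), Add(-1, Add(-15, -13)))) = Add(4, Mul(Rational(1, 2), Add(-1, -28))) = Add(4, Mul(Rational(1, 2), -29)) = Add(4, Rational(-29, 2)) = Rational(-21, 2) ≈ -10.500)
Function('w')(W) = Rational(8, 119) (Function('w')(W) = Pow(Add(Rational(-1, 8), 15), -1) = Pow(Rational(119, 8), -1) = Rational(8, 119))
Mul(Function('w')(A), Pow(H, -1)) = Mul(Rational(8, 119), Pow(Rational(-21, 2), -1)) = Mul(Rational(8, 119), Rational(-2, 21)) = Rational(-16, 2499)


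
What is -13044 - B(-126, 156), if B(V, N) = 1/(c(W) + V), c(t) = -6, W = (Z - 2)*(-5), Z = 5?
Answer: -1721807/132 ≈ -13044.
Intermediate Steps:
W = -15 (W = (5 - 2)*(-5) = 3*(-5) = -15)
B(V, N) = 1/(-6 + V)
-13044 - B(-126, 156) = -13044 - 1/(-6 - 126) = -13044 - 1/(-132) = -13044 - 1*(-1/132) = -13044 + 1/132 = -1721807/132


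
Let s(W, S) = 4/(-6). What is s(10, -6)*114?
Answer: -76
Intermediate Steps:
s(W, S) = -2/3 (s(W, S) = 4*(-1/6) = -2/3)
s(10, -6)*114 = -2/3*114 = -76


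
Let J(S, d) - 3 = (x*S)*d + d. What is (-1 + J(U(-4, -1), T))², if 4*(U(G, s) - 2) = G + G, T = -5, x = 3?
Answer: 9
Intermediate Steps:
U(G, s) = 2 + G/2 (U(G, s) = 2 + (G + G)/4 = 2 + (2*G)/4 = 2 + G/2)
J(S, d) = 3 + d + 3*S*d (J(S, d) = 3 + ((3*S)*d + d) = 3 + (3*S*d + d) = 3 + (d + 3*S*d) = 3 + d + 3*S*d)
(-1 + J(U(-4, -1), T))² = (-1 + (3 - 5 + 3*(2 + (½)*(-4))*(-5)))² = (-1 + (3 - 5 + 3*(2 - 2)*(-5)))² = (-1 + (3 - 5 + 3*0*(-5)))² = (-1 + (3 - 5 + 0))² = (-1 - 2)² = (-3)² = 9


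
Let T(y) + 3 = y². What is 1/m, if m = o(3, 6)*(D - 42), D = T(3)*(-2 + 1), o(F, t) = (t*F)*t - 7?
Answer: -1/4848 ≈ -0.00020627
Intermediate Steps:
o(F, t) = -7 + F*t² (o(F, t) = (F*t)*t - 7 = F*t² - 7 = -7 + F*t²)
T(y) = -3 + y²
D = -6 (D = (-3 + 3²)*(-2 + 1) = (-3 + 9)*(-1) = 6*(-1) = -6)
m = -4848 (m = (-7 + 3*6²)*(-6 - 42) = (-7 + 3*36)*(-48) = (-7 + 108)*(-48) = 101*(-48) = -4848)
1/m = 1/(-4848) = -1/4848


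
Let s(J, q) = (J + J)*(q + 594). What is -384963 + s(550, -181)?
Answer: 69337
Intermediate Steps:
s(J, q) = 2*J*(594 + q) (s(J, q) = (2*J)*(594 + q) = 2*J*(594 + q))
-384963 + s(550, -181) = -384963 + 2*550*(594 - 181) = -384963 + 2*550*413 = -384963 + 454300 = 69337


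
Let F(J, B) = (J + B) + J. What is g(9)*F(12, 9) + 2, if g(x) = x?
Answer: 299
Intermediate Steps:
F(J, B) = B + 2*J (F(J, B) = (B + J) + J = B + 2*J)
g(9)*F(12, 9) + 2 = 9*(9 + 2*12) + 2 = 9*(9 + 24) + 2 = 9*33 + 2 = 297 + 2 = 299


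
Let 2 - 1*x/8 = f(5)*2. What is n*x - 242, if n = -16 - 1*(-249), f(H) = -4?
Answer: 18398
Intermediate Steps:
n = 233 (n = -16 + 249 = 233)
x = 80 (x = 16 - (-32)*2 = 16 - 8*(-8) = 16 + 64 = 80)
n*x - 242 = 233*80 - 242 = 18640 - 242 = 18398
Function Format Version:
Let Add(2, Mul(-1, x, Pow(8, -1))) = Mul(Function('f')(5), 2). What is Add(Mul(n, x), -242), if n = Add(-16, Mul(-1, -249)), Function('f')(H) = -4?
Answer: 18398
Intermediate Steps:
n = 233 (n = Add(-16, 249) = 233)
x = 80 (x = Add(16, Mul(-8, Mul(-4, 2))) = Add(16, Mul(-8, -8)) = Add(16, 64) = 80)
Add(Mul(n, x), -242) = Add(Mul(233, 80), -242) = Add(18640, -242) = 18398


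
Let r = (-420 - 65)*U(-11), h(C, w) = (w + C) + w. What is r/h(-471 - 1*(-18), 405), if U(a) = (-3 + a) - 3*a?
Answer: -9215/357 ≈ -25.812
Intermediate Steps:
U(a) = -3 - 2*a
h(C, w) = C + 2*w (h(C, w) = (C + w) + w = C + 2*w)
r = -9215 (r = (-420 - 65)*(-3 - 2*(-11)) = -485*(-3 + 22) = -485*19 = -9215)
r/h(-471 - 1*(-18), 405) = -9215/((-471 - 1*(-18)) + 2*405) = -9215/((-471 + 18) + 810) = -9215/(-453 + 810) = -9215/357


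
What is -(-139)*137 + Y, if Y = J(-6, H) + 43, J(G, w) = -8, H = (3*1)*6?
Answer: 19078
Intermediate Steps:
H = 18 (H = 3*6 = 18)
Y = 35 (Y = -8 + 43 = 35)
-(-139)*137 + Y = -(-139)*137 + 35 = -139*(-137) + 35 = 19043 + 35 = 19078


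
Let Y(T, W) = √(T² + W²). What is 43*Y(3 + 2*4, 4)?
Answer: 43*√137 ≈ 503.30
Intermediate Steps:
43*Y(3 + 2*4, 4) = 43*√((3 + 2*4)² + 4²) = 43*√((3 + 8)² + 16) = 43*√(11² + 16) = 43*√(121 + 16) = 43*√137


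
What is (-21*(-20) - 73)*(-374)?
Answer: -129778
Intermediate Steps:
(-21*(-20) - 73)*(-374) = (420 - 73)*(-374) = 347*(-374) = -129778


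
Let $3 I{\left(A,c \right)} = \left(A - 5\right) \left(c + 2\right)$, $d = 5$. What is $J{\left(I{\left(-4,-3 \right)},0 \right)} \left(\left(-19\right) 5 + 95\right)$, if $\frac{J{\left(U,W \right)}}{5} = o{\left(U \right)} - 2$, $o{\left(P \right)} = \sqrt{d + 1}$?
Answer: $0$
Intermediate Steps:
$o{\left(P \right)} = \sqrt{6}$ ($o{\left(P \right)} = \sqrt{5 + 1} = \sqrt{6}$)
$I{\left(A,c \right)} = \frac{\left(-5 + A\right) \left(2 + c\right)}{3}$ ($I{\left(A,c \right)} = \frac{\left(A - 5\right) \left(c + 2\right)}{3} = \frac{\left(-5 + A\right) \left(2 + c\right)}{3}$)
$J{\left(U,W \right)} = -10 + 5 \sqrt{6}$ ($J{\left(U,W \right)} = 5 \left(\sqrt{6} - 2\right) = 5 \left(-2 + \sqrt{6}\right) = -10 + 5 \sqrt{6}$)
$J{\left(I{\left(-4,-3 \right)},0 \right)} \left(\left(-19\right) 5 + 95\right) = \left(-10 + 5 \sqrt{6}\right) \left(\left(-19\right) 5 + 95\right) = \left(-10 + 5 \sqrt{6}\right) \left(-95 + 95\right) = \left(-10 + 5 \sqrt{6}\right) 0 = 0$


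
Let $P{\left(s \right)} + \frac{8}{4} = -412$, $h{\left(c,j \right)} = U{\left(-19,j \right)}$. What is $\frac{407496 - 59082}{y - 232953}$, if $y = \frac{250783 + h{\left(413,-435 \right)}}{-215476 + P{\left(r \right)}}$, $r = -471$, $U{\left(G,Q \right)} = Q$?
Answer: $- \frac{37609549230}{25146236759} \approx -1.4956$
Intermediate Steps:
$h{\left(c,j \right)} = j$
$P{\left(s \right)} = -414$ ($P{\left(s \right)} = -2 - 412 = -414$)
$y = - \frac{125174}{107945}$ ($y = \frac{250783 - 435}{-215476 - 414} = \frac{250348}{-215890} = 250348 \left(- \frac{1}{215890}\right) = - \frac{125174}{107945} \approx -1.1596$)
$\frac{407496 - 59082}{y - 232953} = \frac{407496 - 59082}{- \frac{125174}{107945} - 232953} = \frac{348414}{- \frac{25146236759}{107945}} = 348414 \left(- \frac{107945}{25146236759}\right) = - \frac{37609549230}{25146236759}$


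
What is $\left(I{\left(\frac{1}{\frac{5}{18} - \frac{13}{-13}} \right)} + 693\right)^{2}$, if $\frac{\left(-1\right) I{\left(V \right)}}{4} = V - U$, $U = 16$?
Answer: $\frac{300640921}{529} \approx 5.6832 \cdot 10^{5}$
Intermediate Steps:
$I{\left(V \right)} = 64 - 4 V$ ($I{\left(V \right)} = - 4 \left(V - 16\right) = - 4 \left(-16 + V\right) = 64 - 4 V$)
$\left(I{\left(\frac{1}{\frac{5}{18} - \frac{13}{-13}} \right)} + 693\right)^{2} = \left(\left(64 - \frac{4}{\frac{5}{18} - \frac{13}{-13}}\right) + 693\right)^{2} = \left(\left(64 - \frac{4}{5 \cdot \frac{1}{18} - -1}\right) + 693\right)^{2} = \left(\left(64 - \frac{4}{\frac{5}{18} + 1}\right) + 693\right)^{2} = \left(\left(64 - \frac{4}{\frac{23}{18}}\right) + 693\right)^{2} = \left(\left(64 - \frac{72}{23}\right) + 693\right)^{2} = \left(\frac{1400}{23} + 693\right)^{2} = \left(\frac{17339}{23}\right)^{2} = \frac{300640921}{529}$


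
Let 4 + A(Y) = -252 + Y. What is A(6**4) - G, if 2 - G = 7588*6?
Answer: 46566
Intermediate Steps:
A(Y) = -256 + Y (A(Y) = -4 + (-252 + Y) = -256 + Y)
G = -45526 (G = 2 - 7588*6 = 2 - 1*45528 = 2 - 45528 = -45526)
A(6**4) - G = (-256 + 6**4) - 1*(-45526) = (-256 + 1296) + 45526 = 1040 + 45526 = 46566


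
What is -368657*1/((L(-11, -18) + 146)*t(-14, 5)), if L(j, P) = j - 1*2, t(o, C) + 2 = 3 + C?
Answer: -19403/42 ≈ -461.98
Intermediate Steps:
t(o, C) = 1 + C (t(o, C) = -2 + (3 + C) = 1 + C)
L(j, P) = -2 + j (L(j, P) = j - 2 = -2 + j)
-368657*1/((L(-11, -18) + 146)*t(-14, 5)) = -368657*1/((1 + 5)*((-2 - 11) + 146)) = -368657*1/(6*(-13 + 146)) = -368657/(133*6) = -368657/798 = -368657*1/798 = -19403/42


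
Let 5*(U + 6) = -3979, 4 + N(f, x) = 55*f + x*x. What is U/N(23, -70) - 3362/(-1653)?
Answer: 96939533/50920665 ≈ 1.9037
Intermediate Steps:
N(f, x) = -4 + x² + 55*f (N(f, x) = -4 + (55*f + x*x) = -4 + (55*f + x²) = -4 + (x² + 55*f) = -4 + x² + 55*f)
U = -4009/5 (U = -6 + (⅕)*(-3979) = -6 - 3979/5 = -4009/5 ≈ -801.80)
U/N(23, -70) - 3362/(-1653) = -4009/(5*(-4 + (-70)² + 55*23)) - 3362/(-1653) = -4009/(5*(-4 + 4900 + 1265)) - 3362*(-1/1653) = -4009/5/6161 + 3362/1653 = -4009/5*1/6161 + 3362/1653 = -4009/30805 + 3362/1653 = 96939533/50920665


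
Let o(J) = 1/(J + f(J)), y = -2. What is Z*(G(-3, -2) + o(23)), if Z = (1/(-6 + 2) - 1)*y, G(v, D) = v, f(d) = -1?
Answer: -325/44 ≈ -7.3864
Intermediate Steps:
o(J) = 1/(-1 + J) (o(J) = 1/(J - 1) = 1/(-1 + J))
Z = 5/2 (Z = (1/(-6 + 2) - 1)*(-2) = (1/(-4) - 1)*(-2) = (-1/4 - 1)*(-2) = -5/4*(-2) = 5/2 ≈ 2.5000)
Z*(G(-3, -2) + o(23)) = 5*(-3 + 1/(-1 + 23))/2 = 5*(-3 + 1/22)/2 = (5/2)*(-65/22) = -325/44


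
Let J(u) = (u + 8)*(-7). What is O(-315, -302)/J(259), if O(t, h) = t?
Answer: 15/89 ≈ 0.16854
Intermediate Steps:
J(u) = -56 - 7*u (J(u) = (8 + u)*(-7) = -56 - 7*u)
O(-315, -302)/J(259) = -315/(-56 - 7*259) = -315/(-56 - 1813) = -315/(-1869) = -315*(-1/1869) = 15/89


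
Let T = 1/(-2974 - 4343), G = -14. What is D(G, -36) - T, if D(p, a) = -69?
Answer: -504872/7317 ≈ -69.000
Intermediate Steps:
T = -1/7317 (T = 1/(-7317) = -1/7317 ≈ -0.00013667)
D(G, -36) - T = -69 - 1*(-1/7317) = -69 + 1/7317 = -504872/7317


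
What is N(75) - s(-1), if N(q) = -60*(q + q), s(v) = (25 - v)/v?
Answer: -8974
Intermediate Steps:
s(v) = (25 - v)/v
N(q) = -120*q
N(75) - s(-1) = -120*75 - (25 - 1*(-1))/(-1) = -9000 - (-1)*(25 + 1) = -9000 - (-1)*26 = -9000 - 1*(-26) = -9000 + 26 = -8974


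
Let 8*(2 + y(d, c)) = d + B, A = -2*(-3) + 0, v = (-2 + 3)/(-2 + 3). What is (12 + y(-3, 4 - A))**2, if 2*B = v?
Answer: 24025/256 ≈ 93.848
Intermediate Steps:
v = 1 (v = 1/1 = 1*1 = 1)
A = 6 (A = 6 + 0 = 6)
B = 1/2 (B = (1/2)*1 = 1/2 ≈ 0.50000)
y(d, c) = -31/16 + d/8 (y(d, c) = -2 + (d + 1/2)/8 = -2 + (1/2 + d)/8 = -2 + (1/16 + d/8) = -31/16 + d/8)
(12 + y(-3, 4 - A))**2 = (12 + (-31/16 + (1/8)*(-3)))**2 = (12 + (-31/16 - 3/8))**2 = (12 - 37/16)**2 = (155/16)**2 = 24025/256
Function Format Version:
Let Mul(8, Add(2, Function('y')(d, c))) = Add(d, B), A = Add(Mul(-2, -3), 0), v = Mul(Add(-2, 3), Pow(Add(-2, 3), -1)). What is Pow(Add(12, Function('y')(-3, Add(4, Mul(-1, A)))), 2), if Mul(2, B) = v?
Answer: Rational(24025, 256) ≈ 93.848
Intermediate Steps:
v = 1 (v = Mul(1, Pow(1, -1)) = Mul(1, 1) = 1)
A = 6 (A = Add(6, 0) = 6)
B = Rational(1, 2) (B = Mul(Rational(1, 2), 1) = Rational(1, 2) ≈ 0.50000)
Function('y')(d, c) = Add(Rational(-31, 16), Mul(Rational(1, 8), d)) (Function('y')(d, c) = Add(-2, Mul(Rational(1, 8), Add(d, Rational(1, 2)))) = Add(-2, Mul(Rational(1, 8), Add(Rational(1, 2), d))) = Add(-2, Add(Rational(1, 16), Mul(Rational(1, 8), d))) = Add(Rational(-31, 16), Mul(Rational(1, 8), d)))
Pow(Add(12, Function('y')(-3, Add(4, Mul(-1, A)))), 2) = Pow(Add(12, Add(Rational(-31, 16), Mul(Rational(1, 8), -3))), 2) = Pow(Add(12, Add(Rational(-31, 16), Rational(-3, 8))), 2) = Pow(Add(12, Rational(-37, 16)), 2) = Pow(Rational(155, 16), 2) = Rational(24025, 256)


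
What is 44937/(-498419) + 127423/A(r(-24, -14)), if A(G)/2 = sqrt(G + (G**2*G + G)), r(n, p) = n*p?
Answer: -44937/498419 + 127423*sqrt(2370858)/18966864 ≈ 10.254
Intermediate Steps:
A(G) = 2*sqrt(G**3 + 2*G) (A(G) = 2*sqrt(G + (G**2*G + G)) = 2*sqrt(G + (G**3 + G)) = 2*sqrt(G + (G + G**3)) = 2*sqrt(G**3 + 2*G))
44937/(-498419) + 127423/A(r(-24, -14)) = 44937/(-498419) + 127423/((2*sqrt((-24*(-14))*(2 + (-24*(-14))**2)))) = 44937*(-1/498419) + 127423/((2*sqrt(336*(2 + 336**2)))) = -44937/498419 + 127423/((2*sqrt(336*(2 + 112896)))) = -44937/498419 + 127423/((2*sqrt(336*112898))) = -44937/498419 + 127423/((2*sqrt(37933728))) = -44937/498419 + 127423/((2*(4*sqrt(2370858)))) = -44937/498419 + 127423/((8*sqrt(2370858))) = -44937/498419 + 127423*(sqrt(2370858)/18966864) = -44937/498419 + 127423*sqrt(2370858)/18966864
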